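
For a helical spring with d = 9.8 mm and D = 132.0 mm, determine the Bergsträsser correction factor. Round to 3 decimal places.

1.098

C = D/d = 132.0/9.8 = 13.4694
K_B = (4C+2)/(4C−3) = 55.878/50.878 = 1.0983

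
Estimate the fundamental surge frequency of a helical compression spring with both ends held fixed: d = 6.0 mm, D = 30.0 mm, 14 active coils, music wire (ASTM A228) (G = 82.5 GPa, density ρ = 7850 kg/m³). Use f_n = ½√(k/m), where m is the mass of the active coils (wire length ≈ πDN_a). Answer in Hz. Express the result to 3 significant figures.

k = Gd⁴/(8D³N_a) = (82.5×10³)(6.0⁴)/(8·30.0³·14) = 35.357 N/mm = 35357 N/m
Wire length L = πDN_a = π·30.0·14 = 1319.5 mm
m = ρ·(πd²/4)·L = 7850 × 28.274×10⁻⁶ m² × 1.3195 m = 0.29286 kg
f_n = ½√(k/m) = 0.5·√(35357/0.29286) = 0.5·√(1.2073e+05) = 173.73 Hz

174 Hz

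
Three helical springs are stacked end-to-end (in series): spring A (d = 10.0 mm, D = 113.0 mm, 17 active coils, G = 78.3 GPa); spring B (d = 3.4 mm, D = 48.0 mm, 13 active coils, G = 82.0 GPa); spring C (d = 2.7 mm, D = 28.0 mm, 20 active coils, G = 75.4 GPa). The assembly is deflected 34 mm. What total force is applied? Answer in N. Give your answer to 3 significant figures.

15.6 N

k_A = Gd⁴/(8D³N_a) = (78.3×10³)(10.0⁴)/(8·113.0³·17) = 3.9901 N/mm
k_B = Gd⁴/(8D³N_a) = (82.0×10³)(3.4⁴)/(8·48.0³·13) = 0.95274 N/mm
k_C = Gd⁴/(8D³N_a) = (75.4×10³)(2.7⁴)/(8·28.0³·20) = 1.1409 N/mm
Series: 1/k_eq = 1/3.9901 + 1/0.95274 + 1/1.1409 = 2.1768; k_eq = 0.4594 N/mm
F = k_eq·δ = 0.4594·34 = 15.62 N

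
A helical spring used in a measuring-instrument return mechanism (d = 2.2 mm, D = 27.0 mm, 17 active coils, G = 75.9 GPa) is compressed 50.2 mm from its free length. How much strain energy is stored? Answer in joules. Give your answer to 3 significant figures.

0.837 J

k = Gd⁴/(8D³N_a) = (75.9×10³)(2.2⁴)/(8·27.0³·17) = 0.66421 N/mm
U = ½kδ² = 0.5 × 0.66421 × 50.2² = 836.91 N·mm = 0.83691 J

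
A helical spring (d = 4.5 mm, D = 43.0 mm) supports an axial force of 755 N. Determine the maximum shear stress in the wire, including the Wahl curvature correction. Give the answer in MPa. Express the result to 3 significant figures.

1050 MPa

Spring index C = D/d = 43.0/4.5 = 9.5556
K_W = (4C−1)/(4C−4) + 0.615/C = 37.222/34.222 + 0.0644 = 1.1520
τ₀ = 8FD/(πd³) = 8·755·43.0/(π·4.5³) = 259720/286.28 = 907.23 MPa
τ_max = K·τ₀ = 1.1520 × 907.23 = 1045.2 MPa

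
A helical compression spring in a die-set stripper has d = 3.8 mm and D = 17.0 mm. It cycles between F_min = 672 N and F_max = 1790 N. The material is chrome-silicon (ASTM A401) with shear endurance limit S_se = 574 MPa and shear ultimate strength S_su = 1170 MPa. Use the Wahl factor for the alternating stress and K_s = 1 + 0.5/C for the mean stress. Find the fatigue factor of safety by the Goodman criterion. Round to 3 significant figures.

C = D/d = 17.0/3.8 = 4.4737; K_W = (4C−1)/(4C−4)+0.615/C = 1.3534; K_s = 1+0.5/C = 1.1118
F_a = (F_max−F_min)/2 = 559 N; F_m = (F_max+F_min)/2 = 1231 N
τ_a = K_W·8F_aD/(πd³) = 1.3534 × 441.01 = 596.86 MPa
τ_m = K_s·8F_mD/(πd³) = 1.1118 × 971.17 = 1079.7 MPa
Goodman: 1/n_f = τ_a/S_se + τ_m/S_su = 596.86/574 + 1079.7/1170 = 1.03982 + 0.92283 = 1.9627
n_f = 1/1.9627 = 0.5095

0.510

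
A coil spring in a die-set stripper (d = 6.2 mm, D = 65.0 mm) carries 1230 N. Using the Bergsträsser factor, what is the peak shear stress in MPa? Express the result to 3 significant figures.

Spring index C = D/d = 65.0/6.2 = 10.4839
K_B = (4C+2)/(4C−3) = 43.935/38.935 = 1.1284
τ₀ = 8FD/(πd³) = 8·1230·65.0/(π·6.2³) = 639600/748.73 = 854.25 MPa
τ_max = K·τ₀ = 1.1284 × 854.25 = 963.95 MPa

964 MPa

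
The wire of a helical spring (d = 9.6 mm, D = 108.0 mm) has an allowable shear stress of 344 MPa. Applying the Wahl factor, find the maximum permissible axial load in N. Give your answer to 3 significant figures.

981 N

C = D/d = 108.0/9.6 = 11.2500
K_W = (4C−1)/(4C−4) + 0.615/C = 44.000/41.000 + 0.0547 = 1.1278
τ_max = K·8FD/(πd³) → F_max = τ_allow·πd³/(8DK)
F_max = 344·π·9.6³/(8·108.0·1.1278) = 9.5614e+05/974.45 = 981.21 N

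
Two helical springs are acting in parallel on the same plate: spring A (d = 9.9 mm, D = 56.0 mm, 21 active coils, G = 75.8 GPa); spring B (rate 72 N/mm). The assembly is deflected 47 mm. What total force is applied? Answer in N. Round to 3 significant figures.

4540 N

k_A = Gd⁴/(8D³N_a) = (75.8×10³)(9.9⁴)/(8·56.0³·21) = 24.68 N/mm
Parallel: k_eq = 24.68 + 72 = 96.68 N/mm
F = k_eq·δ = 96.68·47 = 4543.9 N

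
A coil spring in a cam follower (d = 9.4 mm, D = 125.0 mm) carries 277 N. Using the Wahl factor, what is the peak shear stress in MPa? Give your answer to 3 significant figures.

118 MPa

Spring index C = D/d = 125.0/9.4 = 13.2979
K_W = (4C−1)/(4C−4) + 0.615/C = 52.191/49.191 + 0.0462 = 1.1072
τ₀ = 8FD/(πd³) = 8·277·125.0/(π·9.4³) = 277000/2609.4 = 106.16 MPa
τ_max = K·τ₀ = 1.1072 × 106.16 = 117.54 MPa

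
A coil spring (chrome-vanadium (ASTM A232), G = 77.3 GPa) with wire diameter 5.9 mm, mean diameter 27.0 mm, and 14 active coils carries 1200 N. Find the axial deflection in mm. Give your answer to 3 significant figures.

28.2 mm

k = Gd⁴/(8D³N_a) = (77.3×10³)(5.9⁴)/(8·27.0³·14) = 42.489 N/mm
δ = F/k = 1200 / 42.489 = 28.242 mm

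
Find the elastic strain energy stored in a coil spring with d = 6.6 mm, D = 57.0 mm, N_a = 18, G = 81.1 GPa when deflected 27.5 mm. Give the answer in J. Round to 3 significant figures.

k = Gd⁴/(8D³N_a) = (81.1×10³)(6.6⁴)/(8·57.0³·18) = 5.7704 N/mm
U = ½kδ² = 0.5 × 5.7704 × 27.5² = 2182 N·mm = 2.182 J

2.18 J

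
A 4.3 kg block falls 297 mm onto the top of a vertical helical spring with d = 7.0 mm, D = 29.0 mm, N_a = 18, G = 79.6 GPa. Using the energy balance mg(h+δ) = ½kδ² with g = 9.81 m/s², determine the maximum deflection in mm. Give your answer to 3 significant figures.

22.2 mm

k = Gd⁴/(8D³N_a) = (79.6×10³)(7.0⁴)/(8·29.0³·18) = 54.419 N/mm
W = mg = 4.3 × 9.81 = 42.183 N
½kδ² − Wδ − Wh = 0 → δ = (W + √(W² + 2kWh))/k
δ = (42.183 + √(1779.4 + 1.36355e+06))/54.419 = (42.183 + 1168.5)/54.419 = 22.247 mm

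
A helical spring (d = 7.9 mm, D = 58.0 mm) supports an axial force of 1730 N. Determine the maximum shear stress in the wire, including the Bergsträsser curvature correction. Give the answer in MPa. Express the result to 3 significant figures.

Spring index C = D/d = 58.0/7.9 = 7.3418
K_B = (4C+2)/(4C−3) = 31.367/26.367 = 1.1896
τ₀ = 8FD/(πd³) = 8·1730·58.0/(π·7.9³) = 802720/1548.9 = 518.24 MPa
τ_max = K·τ₀ = 1.1896 × 518.24 = 616.52 MPa

617 MPa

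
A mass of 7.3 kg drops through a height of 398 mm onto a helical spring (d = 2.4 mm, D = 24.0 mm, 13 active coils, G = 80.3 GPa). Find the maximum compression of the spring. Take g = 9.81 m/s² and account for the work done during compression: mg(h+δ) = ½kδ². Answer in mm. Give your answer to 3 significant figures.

k = Gd⁴/(8D³N_a) = (80.3×10³)(2.4⁴)/(8·24.0³·13) = 1.8531 N/mm
W = mg = 7.3 × 9.81 = 71.613 N
½kδ² − Wδ − Wh = 0 → δ = (W + √(W² + 2kWh))/k
δ = (71.613 + √(5128.4 + 105633))/1.8531 = (71.613 + 332.81)/1.8531 = 218.24 mm

218 mm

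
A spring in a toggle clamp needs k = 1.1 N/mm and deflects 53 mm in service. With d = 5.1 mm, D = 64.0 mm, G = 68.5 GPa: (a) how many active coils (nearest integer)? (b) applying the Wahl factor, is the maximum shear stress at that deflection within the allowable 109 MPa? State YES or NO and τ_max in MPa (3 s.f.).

(a) 20 coils; (b) YES, τ_max = 80.1 MPa

N_a = Gd⁴/(8D³k) = (68.5×10³)(5.1⁴)/(8·64.0³·1.1) = 20.09 → N_a = 20
Actual rate k = Gd⁴/(8D³·20) = 1.1049 N/mm
Working load F = kδ = 1.1049·53 = 58.558 N
C = 64.0/5.1 = 12.5490; K_W = (4C−1)/(4C−4)+0.615/C = 1.1139
τ_max = K_W·8FD/(πd³) = 1.1139·71.944 = 80.142 MPa
τ_max ≤ 109 MPa → acceptable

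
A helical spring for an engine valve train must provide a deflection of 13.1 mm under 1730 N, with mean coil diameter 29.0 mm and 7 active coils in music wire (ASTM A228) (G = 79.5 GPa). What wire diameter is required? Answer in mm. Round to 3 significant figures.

Required rate k = F/δ = 1730/13.1 = 132.06 N/mm
d = (8D³N_a·k / G)^(1/4) = (8·29.0³·7·132.06 / (79.5×10³))^0.25
  = (2268.8)^0.25 = 6.9016 mm

6.90 mm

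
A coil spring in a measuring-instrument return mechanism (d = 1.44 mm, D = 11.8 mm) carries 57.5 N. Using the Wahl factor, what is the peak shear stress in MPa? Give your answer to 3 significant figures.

682 MPa

Spring index C = D/d = 11.8/1.44 = 8.1944
K_W = (4C−1)/(4C−4) + 0.615/C = 31.778/28.778 + 0.0751 = 1.1793
τ₀ = 8FD/(πd³) = 8·57.5·11.8/(π·1.44³) = 5428/9.3807 = 578.63 MPa
τ_max = K·τ₀ = 1.1793 × 578.63 = 682.38 MPa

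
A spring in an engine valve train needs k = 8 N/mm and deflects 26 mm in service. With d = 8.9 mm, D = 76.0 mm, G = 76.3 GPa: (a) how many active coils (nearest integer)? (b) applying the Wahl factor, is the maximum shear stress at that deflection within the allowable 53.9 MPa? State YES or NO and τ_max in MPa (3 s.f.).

(a) 17 coils; (b) NO, τ_max = 67.1 MPa

N_a = Gd⁴/(8D³k) = (76.3×10³)(8.9⁴)/(8·76.0³·8) = 17.04 → N_a = 17
Actual rate k = Gd⁴/(8D³·17) = 8.0187 N/mm
Working load F = kδ = 8.0187·26 = 208.49 N
C = 76.0/8.9 = 8.5393; K_W = (4C−1)/(4C−4)+0.615/C = 1.1715
τ_max = K_W·8FD/(πd³) = 1.1715·57.235 = 67.051 MPa
τ_max > 53.9 MPa → exceeds allowable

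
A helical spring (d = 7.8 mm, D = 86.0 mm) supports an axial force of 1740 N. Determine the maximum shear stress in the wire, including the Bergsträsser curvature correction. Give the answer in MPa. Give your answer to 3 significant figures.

901 MPa

Spring index C = D/d = 86.0/7.8 = 11.0256
K_B = (4C+2)/(4C−3) = 46.103/41.103 = 1.1216
τ₀ = 8FD/(πd³) = 8·1740·86.0/(π·7.8³) = 1.19712e+06/1490.8 = 802.98 MPa
τ_max = K·τ₀ = 1.1216 × 802.98 = 900.66 MPa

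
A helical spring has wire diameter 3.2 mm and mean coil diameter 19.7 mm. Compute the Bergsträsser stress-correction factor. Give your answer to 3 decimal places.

1.231

C = D/d = 19.7/3.2 = 6.1562
K_B = (4C+2)/(4C−3) = 26.625/21.625 = 1.2312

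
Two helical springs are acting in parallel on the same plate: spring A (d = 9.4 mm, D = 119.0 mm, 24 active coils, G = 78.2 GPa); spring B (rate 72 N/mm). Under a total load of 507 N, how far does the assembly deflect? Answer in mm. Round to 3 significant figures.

k_A = Gd⁴/(8D³N_a) = (78.2×10³)(9.4⁴)/(8·119.0³·24) = 1.887 N/mm
Parallel: k_eq = 1.887 + 72 = 73.887 N/mm
δ = F/k_eq = 507/73.887 = 6.8618 mm

6.86 mm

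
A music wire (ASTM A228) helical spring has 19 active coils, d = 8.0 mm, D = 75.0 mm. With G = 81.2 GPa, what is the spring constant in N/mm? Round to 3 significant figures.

5.19 N/mm

k = Gd⁴/(8D³N_a) = (81.2×10³ × 8.0⁴) / (8 × 75.0³ × 19)
  = 3.32595e+08 / 6.4125e+07 = 5.1867 N/mm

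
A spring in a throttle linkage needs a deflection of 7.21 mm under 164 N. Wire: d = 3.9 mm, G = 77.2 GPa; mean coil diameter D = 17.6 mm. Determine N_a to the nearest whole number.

18

Required rate k = F/δ = 164/7.21 = 22.746 N/mm
N_a = Gd⁴/(8D³k) = (77.2×10³ × 3.9⁴)/(8 × 17.6³ × 22.746)
    = 1.78598e+07 / 992057 = 18 → 18 coils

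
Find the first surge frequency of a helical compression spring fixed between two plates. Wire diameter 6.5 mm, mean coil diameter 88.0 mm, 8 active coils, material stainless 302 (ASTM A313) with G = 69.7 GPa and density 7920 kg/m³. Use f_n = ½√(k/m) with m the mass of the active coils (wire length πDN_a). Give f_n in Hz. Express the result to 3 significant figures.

k = Gd⁴/(8D³N_a) = (69.7×10³)(6.5⁴)/(8·88.0³·8) = 2.8527 N/mm = 2852.7 N/m
Wire length L = πDN_a = π·88.0·8 = 2211.7 mm
m = ρ·(πd²/4)·L = 7920 × 33.183×10⁻⁶ m² × 2.2117 m = 0.58125 kg
f_n = ½√(k/m) = 0.5·√(2852.7/0.58125) = 0.5·√(4907.9) = 35.028 Hz

35.0 Hz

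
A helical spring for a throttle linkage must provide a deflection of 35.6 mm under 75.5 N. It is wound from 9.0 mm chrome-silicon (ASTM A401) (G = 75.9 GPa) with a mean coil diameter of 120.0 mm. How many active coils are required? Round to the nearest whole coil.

Required rate k = F/δ = 75.5/35.6 = 2.1208 N/mm
N_a = Gd⁴/(8D³k) = (75.9×10³ × 9.0⁴)/(8 × 120.0³ × 2.1208)
    = 4.9798e+08 / 2.93178e+07 = 16.99 → 17 coils

17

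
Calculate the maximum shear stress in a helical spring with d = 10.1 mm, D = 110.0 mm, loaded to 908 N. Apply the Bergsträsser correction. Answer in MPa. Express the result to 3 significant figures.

277 MPa

Spring index C = D/d = 110.0/10.1 = 10.8911
K_B = (4C+2)/(4C−3) = 45.564/40.564 = 1.1233
τ₀ = 8FD/(πd³) = 8·908·110.0/(π·10.1³) = 799040/3236.8 = 246.86 MPa
τ_max = K·τ₀ = 1.1233 × 246.86 = 277.29 MPa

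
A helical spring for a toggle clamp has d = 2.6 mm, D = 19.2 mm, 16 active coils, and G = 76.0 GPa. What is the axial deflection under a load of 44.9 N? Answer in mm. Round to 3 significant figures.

11.7 mm

k = Gd⁴/(8D³N_a) = (76.0×10³)(2.6⁴)/(8·19.2³·16) = 3.8335 N/mm
δ = F/k = 44.9 / 3.8335 = 11.713 mm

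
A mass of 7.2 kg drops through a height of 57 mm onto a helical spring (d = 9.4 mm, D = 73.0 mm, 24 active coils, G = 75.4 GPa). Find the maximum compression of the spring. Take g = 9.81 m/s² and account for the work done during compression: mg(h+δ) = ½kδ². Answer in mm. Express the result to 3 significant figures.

k = Gd⁴/(8D³N_a) = (75.4×10³)(9.4⁴)/(8·73.0³·24) = 7.8816 N/mm
W = mg = 7.2 × 9.81 = 70.632 N
½kδ² − Wδ − Wh = 0 → δ = (W + √(W² + 2kWh))/k
δ = (70.632 + √(4988.9 + 63462.8))/7.8816 = (70.632 + 261.63)/7.8816 = 42.157 mm

42.2 mm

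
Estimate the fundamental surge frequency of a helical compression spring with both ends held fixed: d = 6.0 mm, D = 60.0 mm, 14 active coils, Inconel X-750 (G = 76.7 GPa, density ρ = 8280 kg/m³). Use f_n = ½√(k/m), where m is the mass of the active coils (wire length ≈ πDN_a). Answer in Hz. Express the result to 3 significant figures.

k = Gd⁴/(8D³N_a) = (76.7×10³)(6.0⁴)/(8·60.0³·14) = 4.1089 N/mm = 4108.9 N/m
Wire length L = πDN_a = π·60.0·14 = 2638.9 mm
m = ρ·(πd²/4)·L = 8280 × 28.274×10⁻⁶ m² × 2.6389 m = 0.61781 kg
f_n = ½√(k/m) = 0.5·√(4108.9/0.61781) = 0.5·√(6650.8) = 40.776 Hz

40.8 Hz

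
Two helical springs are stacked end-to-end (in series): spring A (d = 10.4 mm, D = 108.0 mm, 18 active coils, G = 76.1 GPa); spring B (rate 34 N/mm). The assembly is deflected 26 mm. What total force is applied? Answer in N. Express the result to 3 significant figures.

k_A = Gd⁴/(8D³N_a) = (76.1×10³)(10.4⁴)/(8·108.0³·18) = 4.9078 N/mm
Series: 1/k_eq = 1/4.9078 + 1/34 = 0.23317; k_eq = 4.2887 N/mm
F = k_eq·δ = 4.2887·26 = 111.51 N

112 N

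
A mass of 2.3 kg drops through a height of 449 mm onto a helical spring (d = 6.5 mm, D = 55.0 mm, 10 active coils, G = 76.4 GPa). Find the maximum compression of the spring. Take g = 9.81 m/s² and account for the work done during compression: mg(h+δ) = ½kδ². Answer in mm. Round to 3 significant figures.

46.7 mm

k = Gd⁴/(8D³N_a) = (76.4×10³)(6.5⁴)/(8·55.0³·10) = 10.246 N/mm
W = mg = 2.3 × 9.81 = 22.563 N
½kδ² − Wδ − Wh = 0 → δ = (W + √(W² + 2kWh))/k
δ = (22.563 + √(509.09 + 207607))/10.246 = (22.563 + 456.2)/10.246 = 46.725 mm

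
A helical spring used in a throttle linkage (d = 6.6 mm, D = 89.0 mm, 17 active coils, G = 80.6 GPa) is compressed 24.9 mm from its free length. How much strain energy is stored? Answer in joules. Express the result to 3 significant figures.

0.495 J

k = Gd⁴/(8D³N_a) = (80.6×10³)(6.6⁴)/(8·89.0³·17) = 1.5952 N/mm
U = ½kδ² = 0.5 × 1.5952 × 24.9² = 494.5 N·mm = 0.4945 J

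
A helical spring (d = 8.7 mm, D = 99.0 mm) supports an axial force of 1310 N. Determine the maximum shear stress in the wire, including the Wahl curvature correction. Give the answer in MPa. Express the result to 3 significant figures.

Spring index C = D/d = 99.0/8.7 = 11.3793
K_W = (4C−1)/(4C−4) + 0.615/C = 44.517/41.517 + 0.0540 = 1.1263
τ₀ = 8FD/(πd³) = 8·1310·99.0/(π·8.7³) = 1.03752e+06/2068.7 = 501.52 MPa
τ_max = K·τ₀ = 1.1263 × 501.52 = 564.87 MPa

565 MPa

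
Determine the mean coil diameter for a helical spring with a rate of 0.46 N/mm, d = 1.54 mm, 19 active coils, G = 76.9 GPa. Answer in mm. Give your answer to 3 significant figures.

D = (Gd⁴/(8N_a·k))^(1/3) = (76.9×10³·1.54⁴/(8·19·0.46))^(1/3)
  = (6185.97)^(1/3) = 18.3570 mm

18.4 mm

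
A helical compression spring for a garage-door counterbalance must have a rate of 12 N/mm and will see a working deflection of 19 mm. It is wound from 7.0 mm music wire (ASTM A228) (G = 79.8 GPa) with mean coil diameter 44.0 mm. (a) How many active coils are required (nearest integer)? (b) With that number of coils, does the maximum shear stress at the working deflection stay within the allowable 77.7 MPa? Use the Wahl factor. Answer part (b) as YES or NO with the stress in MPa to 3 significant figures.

N_a = Gd⁴/(8D³k) = (79.8×10³)(7.0⁴)/(8·44.0³·12) = 23.43 → N_a = 23
Actual rate k = Gd⁴/(8D³·23) = 12.224 N/mm
Working load F = kδ = 12.224·19 = 232.26 N
C = 44.0/7.0 = 6.2857; K_W = (4C−1)/(4C−4)+0.615/C = 1.2397
τ_max = K_W·8FD/(πd³) = 1.2397·75.87 = 94.059 MPa
τ_max > 77.7 MPa → exceeds allowable

(a) 23 coils; (b) NO, τ_max = 94.1 MPa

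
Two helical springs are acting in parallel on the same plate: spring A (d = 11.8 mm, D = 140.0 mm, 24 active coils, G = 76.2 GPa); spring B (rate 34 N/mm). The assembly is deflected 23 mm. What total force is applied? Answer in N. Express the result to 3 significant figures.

k_A = Gd⁴/(8D³N_a) = (76.2×10³)(11.8⁴)/(8·140.0³·24) = 2.8041 N/mm
Parallel: k_eq = 2.8041 + 34 = 36.804 N/mm
F = k_eq·δ = 36.804·23 = 846.49 N

846 N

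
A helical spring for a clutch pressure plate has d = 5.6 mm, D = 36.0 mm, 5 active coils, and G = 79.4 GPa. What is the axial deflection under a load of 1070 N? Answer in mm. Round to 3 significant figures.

25.6 mm

k = Gd⁴/(8D³N_a) = (79.4×10³)(5.6⁴)/(8·36.0³·5) = 41.841 N/mm
δ = F/k = 1070 / 41.841 = 25.573 mm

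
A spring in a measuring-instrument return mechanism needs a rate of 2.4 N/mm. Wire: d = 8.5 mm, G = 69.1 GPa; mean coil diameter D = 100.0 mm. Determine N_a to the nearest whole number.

19

N_a = Gd⁴/(8D³k) = (69.1×10³ × 8.5⁴)/(8 × 100.0³ × 2.4)
    = 3.60706e+08 / 1.92e+07 = 18.79 → 19 coils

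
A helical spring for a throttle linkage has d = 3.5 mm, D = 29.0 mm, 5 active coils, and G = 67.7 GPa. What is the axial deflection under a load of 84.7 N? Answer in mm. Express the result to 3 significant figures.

8.13 mm

k = Gd⁴/(8D³N_a) = (67.7×10³)(3.5⁴)/(8·29.0³·5) = 10.414 N/mm
δ = F/k = 84.7 / 10.414 = 8.1335 mm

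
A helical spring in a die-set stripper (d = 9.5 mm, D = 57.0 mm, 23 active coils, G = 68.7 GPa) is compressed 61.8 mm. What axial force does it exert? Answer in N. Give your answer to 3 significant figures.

k = Gd⁴/(8D³N_a) = (68.7×10³)(9.5⁴)/(8·57.0³·23) = 16.421 N/mm
F = k·δ = 16.421 × 61.8 = 1014.8 N

1010 N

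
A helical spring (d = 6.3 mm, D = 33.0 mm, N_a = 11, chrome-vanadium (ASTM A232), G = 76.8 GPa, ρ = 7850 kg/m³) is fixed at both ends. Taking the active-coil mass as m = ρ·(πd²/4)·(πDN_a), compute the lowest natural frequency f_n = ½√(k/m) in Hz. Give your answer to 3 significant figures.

k = Gd⁴/(8D³N_a) = (76.8×10³)(6.3⁴)/(8·33.0³·11) = 38.256 N/mm = 38256 N/m
Wire length L = πDN_a = π·33.0·11 = 1140.4 mm
m = ρ·(πd²/4)·L = 7850 × 31.172×10⁻⁶ m² × 1.1404 m = 0.27906 kg
f_n = ½√(k/m) = 0.5·√(38256/0.27906) = 0.5·√(1.3709e+05) = 185.13 Hz

185 Hz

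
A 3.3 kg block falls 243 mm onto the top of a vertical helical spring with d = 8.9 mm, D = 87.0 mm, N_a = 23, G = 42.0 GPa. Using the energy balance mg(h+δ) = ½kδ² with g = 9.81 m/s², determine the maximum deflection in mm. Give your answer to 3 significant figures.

k = Gd⁴/(8D³N_a) = (42.0×10³)(8.9⁴)/(8·87.0³·23) = 2.1749 N/mm
W = mg = 3.3 × 9.81 = 32.373 N
½kδ² − Wδ − Wh = 0 → δ = (W + √(W² + 2kWh))/k
δ = (32.373 + √(1048 + 34217.9))/2.1749 = (32.373 + 187.79)/2.1749 = 101.23 mm

101 mm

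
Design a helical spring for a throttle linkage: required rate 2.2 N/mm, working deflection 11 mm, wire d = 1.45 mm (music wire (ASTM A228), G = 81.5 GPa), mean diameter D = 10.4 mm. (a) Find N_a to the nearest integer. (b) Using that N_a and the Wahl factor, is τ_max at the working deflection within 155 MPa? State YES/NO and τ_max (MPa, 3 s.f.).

N_a = Gd⁴/(8D³k) = (81.5×10³)(1.45⁴)/(8·10.4³·2.2) = 18.2 → N_a = 18
Actual rate k = Gd⁴/(8D³·18) = 2.2242 N/mm
Working load F = kδ = 2.2242·11 = 24.466 N
C = 10.4/1.45 = 7.1724; K_W = (4C−1)/(4C−4)+0.615/C = 1.2073
τ_max = K_W·8FD/(πd³) = 1.2073·212.53 = 256.58 MPa
τ_max > 155 MPa → exceeds allowable

(a) 18 coils; (b) NO, τ_max = 257 MPa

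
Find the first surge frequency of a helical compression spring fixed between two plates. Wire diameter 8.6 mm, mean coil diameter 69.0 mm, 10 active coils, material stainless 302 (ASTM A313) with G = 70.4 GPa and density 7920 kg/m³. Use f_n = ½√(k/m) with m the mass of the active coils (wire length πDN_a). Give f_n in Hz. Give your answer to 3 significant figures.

60.6 Hz

k = Gd⁴/(8D³N_a) = (70.4×10³)(8.6⁴)/(8·69.0³·10) = 14.653 N/mm = 14653 N/m
Wire length L = πDN_a = π·69.0·10 = 2167.7 mm
m = ρ·(πd²/4)·L = 7920 × 58.088×10⁻⁶ m² × 2.1677 m = 0.99727 kg
f_n = ½√(k/m) = 0.5·√(14653/0.99727) = 0.5·√(14693) = 60.608 Hz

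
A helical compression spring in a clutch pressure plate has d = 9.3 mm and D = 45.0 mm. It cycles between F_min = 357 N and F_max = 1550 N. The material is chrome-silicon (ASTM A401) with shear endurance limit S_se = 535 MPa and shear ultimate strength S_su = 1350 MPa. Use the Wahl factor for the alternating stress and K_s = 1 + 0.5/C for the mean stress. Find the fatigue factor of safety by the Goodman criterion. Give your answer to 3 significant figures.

3.11

C = D/d = 45.0/9.3 = 4.8387; K_W = (4C−1)/(4C−4)+0.615/C = 1.3225; K_s = 1+0.5/C = 1.1033
F_a = (F_max−F_min)/2 = 596.5 N; F_m = (F_max+F_min)/2 = 953.5 N
τ_a = K_W·8F_aD/(πd³) = 1.3225 × 84.98 = 112.38 MPa
τ_m = K_s·8F_mD/(πd³) = 1.1033 × 135.84 = 149.88 MPa
Goodman: 1/n_f = τ_a/S_se + τ_m/S_su = 112.38/535 + 149.88/1350 = 0.21006 + 0.11102 = 0.32108
n_f = 1/0.32108 = 3.114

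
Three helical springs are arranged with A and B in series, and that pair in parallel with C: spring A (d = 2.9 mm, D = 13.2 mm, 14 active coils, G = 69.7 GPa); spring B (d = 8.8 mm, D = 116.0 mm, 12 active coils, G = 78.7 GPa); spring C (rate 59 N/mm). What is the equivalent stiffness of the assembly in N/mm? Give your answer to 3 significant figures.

61.7 N/mm

k_A = Gd⁴/(8D³N_a) = (69.7×10³)(2.9⁴)/(8·13.2³·14) = 19.137 N/mm
k_B = Gd⁴/(8D³N_a) = (78.7×10³)(8.8⁴)/(8·116.0³·12) = 3.1496 N/mm
Springs A,B series: k_AB = 1/(1/19.137+1/3.1496) = 2.7045 N/mm; parallel with C: k_eq = 2.7045+59 = 61.705 N/mm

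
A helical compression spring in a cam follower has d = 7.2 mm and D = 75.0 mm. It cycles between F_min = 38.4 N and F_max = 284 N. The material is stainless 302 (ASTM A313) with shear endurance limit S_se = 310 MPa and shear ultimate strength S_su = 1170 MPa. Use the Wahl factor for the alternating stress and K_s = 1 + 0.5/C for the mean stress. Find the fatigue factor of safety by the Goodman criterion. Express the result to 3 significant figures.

3.28

C = D/d = 75.0/7.2 = 10.4167; K_W = (4C−1)/(4C−4)+0.615/C = 1.1387; K_s = 1+0.5/C = 1.0480
F_a = (F_max−F_min)/2 = 122.8 N; F_m = (F_max+F_min)/2 = 161.2 N
τ_a = K_W·8F_aD/(πd³) = 1.1387 × 62.835 = 71.549 MPa
τ_m = K_s·8F_mD/(πd³) = 1.0480 × 82.484 = 86.443 MPa
Goodman: 1/n_f = τ_a/S_se + τ_m/S_su = 71.549/310 + 86.443/1170 = 0.23080 + 0.07388 = 0.30469
n_f = 1/0.30469 = 3.282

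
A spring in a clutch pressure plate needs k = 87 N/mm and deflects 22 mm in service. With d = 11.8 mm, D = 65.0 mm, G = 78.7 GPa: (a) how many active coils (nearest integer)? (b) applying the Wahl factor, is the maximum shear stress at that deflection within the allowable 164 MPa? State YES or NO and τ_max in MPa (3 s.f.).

(a) 8 coils; (b) NO, τ_max = 246 MPa

N_a = Gd⁴/(8D³k) = (78.7×10³)(11.8⁴)/(8·65.0³·87) = 7.983 → N_a = 8
Actual rate k = Gd⁴/(8D³·8) = 86.813 N/mm
Working load F = kδ = 86.813·22 = 1909.9 N
C = 65.0/11.8 = 5.5085; K_W = (4C−1)/(4C−4)+0.615/C = 1.2780
τ_max = K_W·8FD/(πd³) = 1.2780·192.4 = 245.89 MPa
τ_max > 164 MPa → exceeds allowable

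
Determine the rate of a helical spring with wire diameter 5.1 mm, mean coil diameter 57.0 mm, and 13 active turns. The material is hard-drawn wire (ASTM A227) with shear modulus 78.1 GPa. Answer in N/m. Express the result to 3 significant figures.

k = Gd⁴/(8D³N_a) = (78.1×10³ × 5.1⁴) / (8 × 57.0³ × 13)
  = 5.28362e+07 / 1.92601e+07 = 2.7433 N/mm = 2743.3 N/m

2740 N/m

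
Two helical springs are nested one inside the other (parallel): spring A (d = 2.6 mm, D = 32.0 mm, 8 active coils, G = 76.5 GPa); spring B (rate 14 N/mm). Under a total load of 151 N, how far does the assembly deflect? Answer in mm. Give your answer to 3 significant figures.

k_A = Gd⁴/(8D³N_a) = (76.5×10³)(2.6⁴)/(8·32.0³·8) = 1.667 N/mm
Parallel: k_eq = 1.667 + 14 = 15.667 N/mm
δ = F/k_eq = 151/15.667 = 9.6381 mm

9.64 mm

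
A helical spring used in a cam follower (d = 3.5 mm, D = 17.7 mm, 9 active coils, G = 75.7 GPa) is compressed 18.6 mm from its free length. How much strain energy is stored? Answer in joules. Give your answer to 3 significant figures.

4.92 J

k = Gd⁴/(8D³N_a) = (75.7×10³)(3.5⁴)/(8·17.7³·9) = 28.452 N/mm
U = ½kδ² = 0.5 × 28.452 × 18.6² = 4921.7 N·mm = 4.9217 J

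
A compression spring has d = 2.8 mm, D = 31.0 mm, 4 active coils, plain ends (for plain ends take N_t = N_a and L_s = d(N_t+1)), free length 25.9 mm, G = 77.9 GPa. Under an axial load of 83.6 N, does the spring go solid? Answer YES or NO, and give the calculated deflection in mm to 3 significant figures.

YES, δ = 16.6 mm

k = Gd⁴/(8D³N_a) = (77.9×10³)(2.8⁴)/(8·31.0³·4) = 5.0227 N/mm
N_t = 4; L_s = 2.8·5 = 14 mm; δ_solid = L₀ − L_s = 25.9 − 14 = 11.9 mm
δ = F/k = 83.6/5.0227 = 16.645 mm
δ ≥ δ_solid → spring goes solid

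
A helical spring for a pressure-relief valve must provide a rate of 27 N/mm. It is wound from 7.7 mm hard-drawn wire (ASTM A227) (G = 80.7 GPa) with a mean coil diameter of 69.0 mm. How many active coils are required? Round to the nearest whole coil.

4

N_a = Gd⁴/(8D³k) = (80.7×10³ × 7.7⁴)/(8 × 69.0³ × 27)
    = 2.83685e+08 / 7.09579e+07 = 3.998 → 4 coils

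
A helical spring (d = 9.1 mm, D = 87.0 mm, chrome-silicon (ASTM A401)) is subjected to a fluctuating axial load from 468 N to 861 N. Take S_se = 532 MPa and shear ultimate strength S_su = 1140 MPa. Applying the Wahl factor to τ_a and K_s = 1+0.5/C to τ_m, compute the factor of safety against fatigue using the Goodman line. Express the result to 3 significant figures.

3.27

C = D/d = 87.0/9.1 = 9.5604; K_W = (4C−1)/(4C−4)+0.615/C = 1.1519; K_s = 1+0.5/C = 1.0523
F_a = (F_max−F_min)/2 = 196.5 N; F_m = (F_max+F_min)/2 = 664.5 N
τ_a = K_W·8F_aD/(πd³) = 1.1519 × 57.769 = 66.547 MPa
τ_m = K_s·8F_mD/(πd³) = 1.0523 × 195.36 = 205.57 MPa
Goodman: 1/n_f = τ_a/S_se + τ_m/S_su = 66.547/532 + 205.57/1140 = 0.12509 + 0.18033 = 0.30542
n_f = 1/0.30542 = 3.274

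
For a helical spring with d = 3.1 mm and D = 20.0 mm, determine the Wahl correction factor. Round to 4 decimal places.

C = D/d = 20.0/3.1 = 6.4516
K_W = (4C−1)/(4C−4) + 0.615/C = 24.806/21.806 + 0.0953 = 1.2329

1.2329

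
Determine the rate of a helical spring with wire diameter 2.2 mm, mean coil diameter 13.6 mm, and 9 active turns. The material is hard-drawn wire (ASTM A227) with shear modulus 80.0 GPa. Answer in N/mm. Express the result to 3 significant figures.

k = Gd⁴/(8D³N_a) = (80.0×10³ × 2.2⁴) / (8 × 13.6³ × 9)
  = 1.87405e+06 / 181113 = 10.347 N/mm

10.3 N/mm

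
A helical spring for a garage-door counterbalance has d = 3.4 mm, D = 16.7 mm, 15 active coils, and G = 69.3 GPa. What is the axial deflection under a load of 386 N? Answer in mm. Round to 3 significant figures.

k = Gd⁴/(8D³N_a) = (69.3×10³)(3.4⁴)/(8·16.7³·15) = 16.57 N/mm
δ = F/k = 386 / 16.57 = 23.295 mm

23.3 mm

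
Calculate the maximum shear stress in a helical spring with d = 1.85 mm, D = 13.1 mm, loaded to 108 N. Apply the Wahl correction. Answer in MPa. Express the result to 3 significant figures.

Spring index C = D/d = 13.1/1.85 = 7.0811
K_W = (4C−1)/(4C−4) + 0.615/C = 27.324/24.324 + 0.0869 = 1.2102
τ₀ = 8FD/(πd³) = 8·108·13.1/(π·1.85³) = 11318.4/19.891 = 569.01 MPa
τ_max = K·τ₀ = 1.2102 × 569.01 = 688.61 MPa

689 MPa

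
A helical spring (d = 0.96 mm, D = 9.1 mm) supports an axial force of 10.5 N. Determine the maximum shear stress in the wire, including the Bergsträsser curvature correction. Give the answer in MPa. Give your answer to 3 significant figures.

Spring index C = D/d = 9.1/0.96 = 9.4792
K_B = (4C+2)/(4C−3) = 39.917/34.917 = 1.1432
τ₀ = 8FD/(πd³) = 8·10.5·9.1/(π·0.96³) = 764.4/2.7795 = 275.02 MPa
τ_max = K·τ₀ = 1.1432 × 275.02 = 314.4 MPa

314 MPa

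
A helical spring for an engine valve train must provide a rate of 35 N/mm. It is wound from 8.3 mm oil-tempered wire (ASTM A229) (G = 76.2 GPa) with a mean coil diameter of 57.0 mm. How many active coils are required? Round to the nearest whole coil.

N_a = Gd⁴/(8D³k) = (76.2×10³ × 8.3⁴)/(8 × 57.0³ × 35)
    = 3.61632e+08 / 5.1854e+07 = 6.974 → 7 coils

7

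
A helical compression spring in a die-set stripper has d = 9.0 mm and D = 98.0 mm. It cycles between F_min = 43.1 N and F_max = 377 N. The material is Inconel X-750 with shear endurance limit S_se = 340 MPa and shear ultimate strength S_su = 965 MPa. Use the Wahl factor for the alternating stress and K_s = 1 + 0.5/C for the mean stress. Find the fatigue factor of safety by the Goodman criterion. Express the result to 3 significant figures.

C = D/d = 98.0/9.0 = 10.8889; K_W = (4C−1)/(4C−4)+0.615/C = 1.1323; K_s = 1+0.5/C = 1.0459
F_a = (F_max−F_min)/2 = 166.95 N; F_m = (F_max+F_min)/2 = 210.05 N
τ_a = K_W·8F_aD/(πd³) = 1.1323 × 57.151 = 64.714 MPa
τ_m = K_s·8F_mD/(πd³) = 1.0459 × 71.905 = 75.207 MPa
Goodman: 1/n_f = τ_a/S_se + τ_m/S_su = 64.714/340 + 75.207/965 = 0.19033 + 0.07793 = 0.26827
n_f = 1/0.26827 = 3.728

3.73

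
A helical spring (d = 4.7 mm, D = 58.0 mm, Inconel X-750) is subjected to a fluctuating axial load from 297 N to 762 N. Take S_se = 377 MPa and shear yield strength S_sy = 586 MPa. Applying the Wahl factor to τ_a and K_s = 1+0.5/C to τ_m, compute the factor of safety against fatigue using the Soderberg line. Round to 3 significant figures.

0.432

C = D/d = 58.0/4.7 = 12.3404; K_W = (4C−1)/(4C−4)+0.615/C = 1.1160; K_s = 1+0.5/C = 1.0405
F_a = (F_max−F_min)/2 = 232.5 N; F_m = (F_max+F_min)/2 = 529.5 N
τ_a = K_W·8F_aD/(πd³) = 1.1160 × 330.75 = 369.11 MPa
τ_m = K_s·8F_mD/(πd³) = 1.0405 × 753.25 = 783.77 MPa
Soderberg: 1/n_f = τ_a/S_se + τ_m/S_sy = 369.11/377 + 783.77/586 = 0.97906 + 1.33749 = 2.3166
n_f = 1/2.3166 = 0.4317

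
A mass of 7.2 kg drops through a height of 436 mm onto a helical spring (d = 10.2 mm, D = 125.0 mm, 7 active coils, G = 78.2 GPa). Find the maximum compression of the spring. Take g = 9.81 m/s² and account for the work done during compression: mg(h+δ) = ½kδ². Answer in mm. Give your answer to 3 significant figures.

k = Gd⁴/(8D³N_a) = (78.2×10³)(10.2⁴)/(8·125.0³·7) = 7.7391 N/mm
W = mg = 7.2 × 9.81 = 70.632 N
½kδ² − Wδ − Wh = 0 → δ = (W + √(W² + 2kWh))/k
δ = (70.632 + √(4988.9 + 476659))/7.7391 = (70.632 + 694.01)/7.7391 = 98.802 mm

98.8 mm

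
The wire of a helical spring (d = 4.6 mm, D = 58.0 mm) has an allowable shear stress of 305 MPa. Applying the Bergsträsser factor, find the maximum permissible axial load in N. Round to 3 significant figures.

182 N

C = D/d = 58.0/4.6 = 12.6087
K_B = (4C+2)/(4C−3) = 52.435/47.435 = 1.1054
τ_max = K·8FD/(πd³) → F_max = τ_allow·πd³/(8DK)
F_max = 305·π·4.6³/(8·58.0·1.1054) = 93266/512.91 = 181.84 N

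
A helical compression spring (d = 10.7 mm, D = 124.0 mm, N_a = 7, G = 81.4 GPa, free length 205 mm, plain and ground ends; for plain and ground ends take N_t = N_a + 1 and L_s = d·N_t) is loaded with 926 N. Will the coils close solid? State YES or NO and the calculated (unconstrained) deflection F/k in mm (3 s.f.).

NO, δ = 92.7 mm

k = Gd⁴/(8D³N_a) = (81.4×10³)(10.7⁴)/(8·124.0³·7) = 9.9932 N/mm
N_t = 8; L_s = 10.7·8 = 85.6 mm; δ_solid = L₀ − L_s = 205 − 85.6 = 119.4 mm
δ = F/k = 926/9.9932 = 92.663 mm
δ < δ_solid → spring does not go solid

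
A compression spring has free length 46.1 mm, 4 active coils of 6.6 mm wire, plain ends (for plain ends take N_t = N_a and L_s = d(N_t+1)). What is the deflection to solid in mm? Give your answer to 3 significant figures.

N_t = 4; L_s = 6.6·5 = 33 mm
δ_solid = L₀ − L_s = 46.1 − 33 = 13.1 mm

13.1 mm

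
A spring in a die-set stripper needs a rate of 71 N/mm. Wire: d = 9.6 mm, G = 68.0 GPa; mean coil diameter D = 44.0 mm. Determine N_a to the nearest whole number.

12

N_a = Gd⁴/(8D³k) = (68.0×10³ × 9.6⁴)/(8 × 44.0³ × 71)
    = 5.77556e+08 / 4.83845e+07 = 11.94 → 12 coils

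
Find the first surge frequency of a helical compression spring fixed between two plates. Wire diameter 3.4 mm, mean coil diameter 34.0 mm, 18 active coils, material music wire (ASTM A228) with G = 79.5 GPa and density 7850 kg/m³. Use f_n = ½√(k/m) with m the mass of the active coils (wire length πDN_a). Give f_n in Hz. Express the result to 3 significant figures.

k = Gd⁴/(8D³N_a) = (79.5×10³)(3.4⁴)/(8·34.0³·18) = 1.8771 N/mm = 1877.1 N/m
Wire length L = πDN_a = π·34.0·18 = 1922.7 mm
m = ρ·(πd²/4)·L = 7850 × 9.0792×10⁻⁶ m² × 1.9227 m = 0.13703 kg
f_n = ½√(k/m) = 0.5·√(1877.1/0.13703) = 0.5·√(13698) = 58.52 Hz

58.5 Hz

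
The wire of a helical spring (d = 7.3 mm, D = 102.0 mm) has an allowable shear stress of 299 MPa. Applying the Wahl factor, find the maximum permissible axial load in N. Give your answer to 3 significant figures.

406 N

C = D/d = 102.0/7.3 = 13.9726
K_W = (4C−1)/(4C−4) + 0.615/C = 54.890/51.890 + 0.0440 = 1.1018
τ_max = K·8FD/(πd³) → F_max = τ_allow·πd³/(8DK)
F_max = 299·π·7.3³/(8·102.0·1.1018) = 3.6542e+05/899.09 = 406.43 N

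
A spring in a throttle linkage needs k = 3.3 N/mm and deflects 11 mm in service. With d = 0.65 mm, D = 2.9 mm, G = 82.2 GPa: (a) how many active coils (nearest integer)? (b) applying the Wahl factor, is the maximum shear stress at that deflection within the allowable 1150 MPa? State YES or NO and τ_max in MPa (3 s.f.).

N_a = Gd⁴/(8D³k) = (82.2×10³)(0.65⁴)/(8·2.9³·3.3) = 22.79 → N_a = 23
Actual rate k = Gd⁴/(8D³·23) = 3.2697 N/mm
Working load F = kδ = 3.2697·11 = 35.967 N
C = 2.9/0.65 = 4.4615; K_W = (4C−1)/(4C−4)+0.615/C = 1.3545
τ_max = K_W·8FD/(πd³) = 1.3545·967.17 = 1310 MPa
τ_max > 1150 MPa → exceeds allowable

(a) 23 coils; (b) NO, τ_max = 1310 MPa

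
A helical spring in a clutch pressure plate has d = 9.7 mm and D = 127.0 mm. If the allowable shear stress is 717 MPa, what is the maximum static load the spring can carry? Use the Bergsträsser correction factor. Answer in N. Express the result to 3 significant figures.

C = D/d = 127.0/9.7 = 13.0928
K_B = (4C+2)/(4C−3) = 54.371/49.371 = 1.1013
τ_max = K·8FD/(πd³) → F_max = τ_allow·πd³/(8DK)
F_max = 717·π·9.7³/(8·127.0·1.1013) = 2.0558e+06/1118.9 = 1837.4 N

1840 N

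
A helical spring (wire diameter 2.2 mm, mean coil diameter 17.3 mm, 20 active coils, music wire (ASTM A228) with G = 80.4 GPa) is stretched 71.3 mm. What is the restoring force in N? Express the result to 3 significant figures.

162 N

k = Gd⁴/(8D³N_a) = (80.4×10³)(2.2⁴)/(8·17.3³·20) = 2.2735 N/mm
F = k·δ = 2.2735 × 71.3 = 162.1 N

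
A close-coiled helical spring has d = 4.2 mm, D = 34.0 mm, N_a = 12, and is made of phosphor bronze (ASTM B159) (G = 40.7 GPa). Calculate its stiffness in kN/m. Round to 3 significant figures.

3.36 kN/m

k = Gd⁴/(8D³N_a) = (40.7×10³ × 4.2⁴) / (8 × 34.0³ × 12)
  = 1.26646e+07 / 3.77318e+06 = 3.3565 N/mm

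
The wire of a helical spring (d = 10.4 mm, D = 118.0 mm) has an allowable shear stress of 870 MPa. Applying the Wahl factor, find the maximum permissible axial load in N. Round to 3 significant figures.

C = D/d = 118.0/10.4 = 11.3462
K_W = (4C−1)/(4C−4) + 0.615/C = 44.385/41.385 + 0.0542 = 1.1267
τ_max = K·8FD/(πd³) → F_max = τ_allow·πd³/(8DK)
F_max = 870·π·10.4³/(8·118.0·1.1267) = 3.0745e+06/1063.6 = 2890.6 N

2890 N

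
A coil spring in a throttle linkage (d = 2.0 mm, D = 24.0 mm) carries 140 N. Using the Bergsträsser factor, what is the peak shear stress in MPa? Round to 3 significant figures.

Spring index C = D/d = 24.0/2.0 = 12.0000
K_B = (4C+2)/(4C−3) = 50.000/45.000 = 1.1111
τ₀ = 8FD/(πd³) = 8·140·24.0/(π·2.0³) = 26880/25.133 = 1069.5 MPa
τ_max = K·τ₀ = 1.1111 × 1069.5 = 1188.4 MPa

1190 MPa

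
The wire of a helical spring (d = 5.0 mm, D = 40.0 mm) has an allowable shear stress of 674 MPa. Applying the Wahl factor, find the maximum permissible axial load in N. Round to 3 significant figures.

C = D/d = 40.0/5.0 = 8.0000
K_W = (4C−1)/(4C−4) + 0.615/C = 31.000/28.000 + 0.0769 = 1.1840
τ_max = K·8FD/(πd³) → F_max = τ_allow·πd³/(8DK)
F_max = 674·π·5.0³/(8·40.0·1.1840) = 2.6468e+05/378.89 = 698.57 N

699 N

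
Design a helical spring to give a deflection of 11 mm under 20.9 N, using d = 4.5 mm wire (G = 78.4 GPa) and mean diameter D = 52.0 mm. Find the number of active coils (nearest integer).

Required rate k = F/δ = 20.9/11 = 1.9 N/mm
N_a = Gd⁴/(8D³k) = (78.4×10³ × 4.5⁴)/(8 × 52.0³ × 1.9)
    = 3.21489e+07 / 2.13724e+06 = 15.04 → 15 coils

15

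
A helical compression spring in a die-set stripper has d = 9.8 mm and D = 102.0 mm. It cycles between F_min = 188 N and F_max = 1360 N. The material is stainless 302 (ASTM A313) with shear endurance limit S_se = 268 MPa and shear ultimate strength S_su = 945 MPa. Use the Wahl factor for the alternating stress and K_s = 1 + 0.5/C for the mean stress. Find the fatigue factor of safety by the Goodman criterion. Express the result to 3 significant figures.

C = D/d = 102.0/9.8 = 10.4082; K_W = (4C−1)/(4C−4)+0.615/C = 1.1388; K_s = 1+0.5/C = 1.0480
F_a = (F_max−F_min)/2 = 586 N; F_m = (F_max+F_min)/2 = 774 N
τ_a = K_W·8F_aD/(πd³) = 1.1388 × 161.72 = 184.17 MPa
τ_m = K_s·8F_mD/(πd³) = 1.0480 × 213.6 = 223.86 MPa
Goodman: 1/n_f = τ_a/S_se + τ_m/S_su = 184.17/268 + 223.86/945 = 0.68719 + 0.23689 = 0.92408
n_f = 1/0.92408 = 1.082

1.08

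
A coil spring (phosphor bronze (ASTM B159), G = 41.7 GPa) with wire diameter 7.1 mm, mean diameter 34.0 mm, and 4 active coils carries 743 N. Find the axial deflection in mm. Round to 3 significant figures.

k = Gd⁴/(8D³N_a) = (41.7×10³)(7.1⁴)/(8·34.0³·4) = 84.252 N/mm
δ = F/k = 743 / 84.252 = 8.8187 mm

8.82 mm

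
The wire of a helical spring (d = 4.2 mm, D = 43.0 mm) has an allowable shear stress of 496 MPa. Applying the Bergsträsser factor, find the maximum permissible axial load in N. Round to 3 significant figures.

C = D/d = 43.0/4.2 = 10.2381
K_B = (4C+2)/(4C−3) = 42.952/37.952 = 1.1317
τ_max = K·8FD/(πd³) → F_max = τ_allow·πd³/(8DK)
F_max = 496·π·4.2³/(8·43.0·1.1317) = 1.1545e+05/389.32 = 296.53 N

297 N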